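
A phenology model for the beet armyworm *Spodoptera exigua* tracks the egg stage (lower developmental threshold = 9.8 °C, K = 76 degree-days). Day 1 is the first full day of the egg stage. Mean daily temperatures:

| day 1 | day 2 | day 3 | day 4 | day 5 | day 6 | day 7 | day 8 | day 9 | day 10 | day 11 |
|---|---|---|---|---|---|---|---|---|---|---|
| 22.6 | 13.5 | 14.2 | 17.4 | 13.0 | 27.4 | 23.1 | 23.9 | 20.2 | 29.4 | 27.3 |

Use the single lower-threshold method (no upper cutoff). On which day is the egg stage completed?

Daily DD above 9.8 °C: 12.8, 3.7, 4.4, 7.6, 3.2, 17.6, 13.3, 14.1, 10.4, 19.6, 17.5.
Cumulative: 12.8, 16.5, 20.9, 28.5, 31.7, 49.3, 62.6, 76.7, 87.1, 106.7, 124.2.
The total first reaches 76 DD on day 8.

day 8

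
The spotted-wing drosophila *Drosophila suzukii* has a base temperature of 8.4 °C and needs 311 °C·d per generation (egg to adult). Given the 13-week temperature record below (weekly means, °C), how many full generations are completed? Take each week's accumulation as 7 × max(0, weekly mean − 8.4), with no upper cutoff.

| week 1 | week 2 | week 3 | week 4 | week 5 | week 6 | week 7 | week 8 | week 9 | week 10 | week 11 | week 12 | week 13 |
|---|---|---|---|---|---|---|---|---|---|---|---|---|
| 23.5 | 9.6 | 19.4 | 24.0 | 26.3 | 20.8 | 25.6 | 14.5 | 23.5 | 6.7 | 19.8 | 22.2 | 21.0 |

Weekly DD (7 × max(0, T̄ − 8.4)): 105.7, 8.4, 77.0, 109.2, 125.3, 86.8, 120.4, 42.7, 105.7, 0.0, 79.8, 96.6, 88.2.
Season total = 1045.8 DD.
Complete generations = ⌊1045.8 / 311⌋ = 3.

3 generations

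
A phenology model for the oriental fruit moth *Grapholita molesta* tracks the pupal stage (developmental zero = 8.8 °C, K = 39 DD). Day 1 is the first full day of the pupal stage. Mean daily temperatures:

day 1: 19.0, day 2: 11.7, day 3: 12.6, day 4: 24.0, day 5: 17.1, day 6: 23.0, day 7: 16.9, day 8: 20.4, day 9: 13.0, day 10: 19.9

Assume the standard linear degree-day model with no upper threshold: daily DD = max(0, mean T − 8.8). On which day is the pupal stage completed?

Daily DD above 8.8 °C: 10.2, 2.9, 3.8, 15.2, 8.3, 14.2, 8.1, 11.6, 4.2, 11.1.
Cumulative: 10.2, 13.1, 16.9, 32.1, 40.4, 54.6, 62.7, 74.3, 78.5, 89.6.
The total first reaches 39 DD on day 5.

day 5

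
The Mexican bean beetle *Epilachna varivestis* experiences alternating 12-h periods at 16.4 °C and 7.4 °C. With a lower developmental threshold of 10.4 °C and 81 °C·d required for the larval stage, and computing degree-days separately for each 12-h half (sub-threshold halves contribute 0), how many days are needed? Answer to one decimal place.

Day half: max(0, 16.4 − 10.4) × 0.5 = 6.0 × 0.5 = 3.00 DD.
Night half: max(0, 7.4 − 10.4) × 0.5 = 0.0 × 0.5 = 0.00 DD.
Per 24 h: 3.00 DD/day.
Duration = 81 / 3.00 = 27.000 ≈ 27.0 days.

27.0 days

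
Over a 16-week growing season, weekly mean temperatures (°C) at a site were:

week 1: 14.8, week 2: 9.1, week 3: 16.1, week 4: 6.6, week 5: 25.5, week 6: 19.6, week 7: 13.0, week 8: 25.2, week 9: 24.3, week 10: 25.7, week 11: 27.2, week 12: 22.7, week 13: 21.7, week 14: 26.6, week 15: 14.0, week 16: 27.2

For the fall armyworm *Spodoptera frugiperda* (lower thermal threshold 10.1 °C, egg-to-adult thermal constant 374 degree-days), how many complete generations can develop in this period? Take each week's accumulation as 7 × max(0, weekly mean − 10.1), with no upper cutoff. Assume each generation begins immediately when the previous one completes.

3 generations

Weekly DD (7 × max(0, T̄ − 10.1)): 32.9, 0.0, 42.0, 0.0, 107.8, 66.5, 20.3, 105.7, 99.4, 109.2, 119.7, 88.2, 81.2, 115.5, 27.3, 119.7.
Season total = 1135.4 DD.
Complete generations = ⌊1135.4 / 374⌋ = 3.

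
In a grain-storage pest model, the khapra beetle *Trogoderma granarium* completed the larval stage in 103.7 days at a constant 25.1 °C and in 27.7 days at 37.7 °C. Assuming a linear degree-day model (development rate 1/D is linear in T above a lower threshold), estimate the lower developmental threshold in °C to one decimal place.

Under the model K = D·(T − T_b), so D₁·(T₁ − T_b) = D₂·(T₂ − T_b).
103.7·(25.1 − T_b) = 27.7·(37.7 − T_b)
T_b = (103.7·25.1 − 27.7·37.7) / (103.7 − 27.7) = 1558.58 / 76.0 = 20.508 °C ≈ 20.5 °C.

20.5 °C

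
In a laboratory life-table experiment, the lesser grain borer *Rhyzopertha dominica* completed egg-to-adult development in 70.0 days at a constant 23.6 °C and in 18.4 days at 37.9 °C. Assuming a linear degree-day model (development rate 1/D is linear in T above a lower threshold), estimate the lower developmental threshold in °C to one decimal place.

Under the model K = D·(T − T_b), so D₁·(T₁ − T_b) = D₂·(T₂ − T_b).
70.0·(23.6 − T_b) = 18.4·(37.9 − T_b)
T_b = (70.0·23.6 − 18.4·37.9) / (70.0 − 18.4) = 954.64 / 51.6 = 18.501 °C ≈ 18.5 °C.

18.5 °C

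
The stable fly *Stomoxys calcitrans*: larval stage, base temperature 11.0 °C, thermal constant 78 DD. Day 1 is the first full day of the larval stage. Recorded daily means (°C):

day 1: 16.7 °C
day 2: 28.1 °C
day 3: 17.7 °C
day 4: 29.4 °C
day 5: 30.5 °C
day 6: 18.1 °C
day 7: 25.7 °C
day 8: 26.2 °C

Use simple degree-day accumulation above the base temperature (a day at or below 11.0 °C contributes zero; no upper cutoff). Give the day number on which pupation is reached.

day 7

Daily DD above 11.0 °C: 5.7, 17.1, 6.7, 18.4, 19.5, 7.1, 14.7, 15.2.
Cumulative: 5.7, 22.8, 29.5, 47.9, 67.4, 74.5, 89.2, 104.4.
The total first reaches 78 DD on day 7.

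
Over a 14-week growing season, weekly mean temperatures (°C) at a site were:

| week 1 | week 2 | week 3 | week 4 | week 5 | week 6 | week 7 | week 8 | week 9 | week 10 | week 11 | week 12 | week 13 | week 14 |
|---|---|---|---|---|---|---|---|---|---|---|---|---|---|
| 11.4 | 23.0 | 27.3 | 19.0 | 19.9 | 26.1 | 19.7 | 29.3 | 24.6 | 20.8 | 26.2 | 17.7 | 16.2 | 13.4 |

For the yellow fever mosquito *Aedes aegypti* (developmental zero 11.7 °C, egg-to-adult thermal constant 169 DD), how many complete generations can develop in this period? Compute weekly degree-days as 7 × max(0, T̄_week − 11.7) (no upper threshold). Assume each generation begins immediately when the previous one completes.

5 generations

Weekly DD (7 × max(0, T̄ − 11.7)): 0.0, 79.1, 109.2, 51.1, 57.4, 100.8, 56.0, 123.2, 90.3, 63.7, 101.5, 42.0, 31.5, 11.9.
Season total = 917.7 DD.
Complete generations = ⌊917.7 / 169⌋ = 5.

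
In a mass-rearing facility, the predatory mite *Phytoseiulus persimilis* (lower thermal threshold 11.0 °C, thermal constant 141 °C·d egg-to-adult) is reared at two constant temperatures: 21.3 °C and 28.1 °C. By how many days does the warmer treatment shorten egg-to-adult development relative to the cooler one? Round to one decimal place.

5.4 days

At 21.3 °C: 141 / (21.3 − 11.0) = 141 / 10.3 = 13.689 d.
At 28.1 °C: 141 / (28.1 − 11.0) = 141 / 17.1 = 8.246 d.
Difference = |13.689 − 8.246| = 5.444 ≈ 5.4 days.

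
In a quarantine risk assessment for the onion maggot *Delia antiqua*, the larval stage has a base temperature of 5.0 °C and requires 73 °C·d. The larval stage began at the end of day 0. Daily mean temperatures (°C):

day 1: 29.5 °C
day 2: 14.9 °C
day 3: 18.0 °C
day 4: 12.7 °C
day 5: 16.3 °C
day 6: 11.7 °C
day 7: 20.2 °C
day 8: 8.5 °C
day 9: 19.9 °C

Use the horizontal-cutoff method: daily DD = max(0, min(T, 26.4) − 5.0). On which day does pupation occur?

day 7

Daily DD above 5.0 °C (capped at 21.4): 21.4, 9.9, 13.0, 7.7, 11.3, 6.7, 15.2, 3.5, 14.9.
Cumulative: 21.4, 31.3, 44.3, 52.0, 63.3, 70.0, 85.2, 88.7, 103.6.
The total first reaches 73 DD on day 7.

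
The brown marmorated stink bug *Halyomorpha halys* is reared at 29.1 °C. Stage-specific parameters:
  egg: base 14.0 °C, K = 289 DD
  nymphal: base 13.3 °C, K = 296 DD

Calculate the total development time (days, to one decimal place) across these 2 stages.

egg: 289 / (29.1 − 14.0) = 289 / 15.1 = 19.139 d.
nymphal: 296 / (29.1 − 13.3) = 296 / 15.8 = 18.734 d.
Sum = 37.873 ≈ 37.9 days.

37.9 days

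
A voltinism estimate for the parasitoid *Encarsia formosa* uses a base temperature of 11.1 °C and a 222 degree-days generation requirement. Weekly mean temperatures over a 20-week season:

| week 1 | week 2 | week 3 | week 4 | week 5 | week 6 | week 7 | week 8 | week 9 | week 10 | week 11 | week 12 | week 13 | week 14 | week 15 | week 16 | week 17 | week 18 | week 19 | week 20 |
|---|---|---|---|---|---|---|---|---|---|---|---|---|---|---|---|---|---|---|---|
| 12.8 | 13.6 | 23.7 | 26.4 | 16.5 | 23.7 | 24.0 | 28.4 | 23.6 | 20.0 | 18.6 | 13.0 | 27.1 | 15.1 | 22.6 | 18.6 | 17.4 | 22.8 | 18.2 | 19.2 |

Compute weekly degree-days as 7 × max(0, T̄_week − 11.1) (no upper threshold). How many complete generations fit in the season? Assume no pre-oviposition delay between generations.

Weekly DD (7 × max(0, T̄ − 11.1)): 11.9, 17.5, 88.2, 107.1, 37.8, 88.2, 90.3, 121.1, 87.5, 62.3, 52.5, 13.3, 112.0, 28.0, 80.5, 52.5, 44.1, 81.9, 49.7, 56.7.
Season total = 1283.1 DD.
Complete generations = ⌊1283.1 / 222⌋ = 5.

5 generations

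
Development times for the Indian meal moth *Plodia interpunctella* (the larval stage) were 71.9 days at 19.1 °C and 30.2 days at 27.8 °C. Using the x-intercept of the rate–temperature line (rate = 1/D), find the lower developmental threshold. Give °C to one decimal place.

Equal thermal constants: D₁(T₁ − T_b) = D₂(T₂ − T_b).
71.9·(19.1 − T_b) = 30.2·(27.8 − T_b)
T_b = (71.9·19.1 − 30.2·27.8) / (71.9 − 30.2) = 533.73 / 41.7 = 12.799 °C ≈ 12.8 °C.

12.8 °C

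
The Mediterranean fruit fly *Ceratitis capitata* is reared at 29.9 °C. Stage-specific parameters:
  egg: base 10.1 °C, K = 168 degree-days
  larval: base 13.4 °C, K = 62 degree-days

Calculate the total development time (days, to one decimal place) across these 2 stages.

egg: 168 / (29.9 − 10.1) = 168 / 19.8 = 8.485 d.
larval: 62 / (29.9 − 13.4) = 62 / 16.5 = 3.758 d.
Sum = 12.242 ≈ 12.2 days.

12.2 days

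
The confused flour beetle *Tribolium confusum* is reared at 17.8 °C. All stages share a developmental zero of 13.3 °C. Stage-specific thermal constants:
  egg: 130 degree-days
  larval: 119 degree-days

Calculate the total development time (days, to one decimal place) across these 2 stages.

55.3 days

Daily accumulation at 17.8 °C = 17.8 − 13.3 = 4.5 DD/day.
Total K = 130 + 119 = 249 DD.
Total duration = 249 / 4.5 = 55.333 ≈ 55.3 days.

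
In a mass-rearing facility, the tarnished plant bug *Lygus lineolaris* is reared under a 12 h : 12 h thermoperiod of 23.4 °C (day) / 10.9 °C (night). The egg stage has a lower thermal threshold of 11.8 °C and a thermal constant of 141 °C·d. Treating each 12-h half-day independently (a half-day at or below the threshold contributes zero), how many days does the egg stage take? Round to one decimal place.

24.3 days

Day half: max(0, 23.4 − 11.8) × 0.5 = 11.6 × 0.5 = 5.80 DD.
Night half: max(0, 10.9 − 11.8) × 0.5 = 0.0 × 0.5 = 0.00 DD.
Per 24 h: 5.80 DD/day.
Duration = 141 / 5.80 = 24.310 ≈ 24.3 days.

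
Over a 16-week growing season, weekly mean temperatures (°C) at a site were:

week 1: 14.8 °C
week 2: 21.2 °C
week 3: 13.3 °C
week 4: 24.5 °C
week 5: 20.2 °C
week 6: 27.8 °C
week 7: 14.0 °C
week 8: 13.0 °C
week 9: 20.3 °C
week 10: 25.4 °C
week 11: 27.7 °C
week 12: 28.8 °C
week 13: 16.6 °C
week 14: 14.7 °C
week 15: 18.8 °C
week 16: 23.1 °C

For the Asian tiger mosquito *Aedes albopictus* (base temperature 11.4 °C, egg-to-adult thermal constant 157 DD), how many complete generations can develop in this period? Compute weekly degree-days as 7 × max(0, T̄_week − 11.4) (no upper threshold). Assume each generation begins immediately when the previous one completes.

Weekly DD (7 × max(0, T̄ − 11.4)): 23.8, 68.6, 13.3, 91.7, 61.6, 114.8, 18.2, 11.2, 62.3, 98.0, 114.1, 121.8, 36.4, 23.1, 51.8, 81.9.
Season total = 992.6 DD.
Complete generations = ⌊992.6 / 157⌋ = 6.

6 generations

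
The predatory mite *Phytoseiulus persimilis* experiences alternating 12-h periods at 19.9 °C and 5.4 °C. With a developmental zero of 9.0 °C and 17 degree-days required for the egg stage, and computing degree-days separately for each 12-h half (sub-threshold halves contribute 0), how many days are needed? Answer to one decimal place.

3.1 days

Day half: max(0, 19.9 − 9.0) × 0.5 = 10.9 × 0.5 = 5.45 DD.
Night half: max(0, 5.4 − 9.0) × 0.5 = 0.0 × 0.5 = 0.00 DD.
Per 24 h: 5.45 DD/day.
Duration = 17 / 5.45 = 3.119 ≈ 3.1 days.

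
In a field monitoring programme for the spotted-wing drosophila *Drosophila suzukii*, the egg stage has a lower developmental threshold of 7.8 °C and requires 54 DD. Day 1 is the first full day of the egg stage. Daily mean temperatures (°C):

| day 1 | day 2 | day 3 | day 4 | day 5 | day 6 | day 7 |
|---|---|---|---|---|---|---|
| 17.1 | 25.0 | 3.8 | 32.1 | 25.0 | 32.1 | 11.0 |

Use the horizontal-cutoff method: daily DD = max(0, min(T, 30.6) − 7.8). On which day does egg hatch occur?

day 5

Daily DD above 7.8 °C (capped at 22.8): 9.3, 17.2, 0.0, 22.8, 17.2, 22.8, 3.2.
Cumulative: 9.3, 26.5, 26.5, 49.3, 66.5, 89.3, 92.5.
The total first reaches 54 DD on day 5.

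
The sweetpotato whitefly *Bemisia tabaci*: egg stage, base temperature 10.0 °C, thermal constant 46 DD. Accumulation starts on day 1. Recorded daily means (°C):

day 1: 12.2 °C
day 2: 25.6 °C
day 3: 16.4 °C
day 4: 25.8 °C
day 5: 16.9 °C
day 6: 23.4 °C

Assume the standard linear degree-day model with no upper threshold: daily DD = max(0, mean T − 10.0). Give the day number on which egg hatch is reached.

day 5

Daily DD above 10.0 °C: 2.2, 15.6, 6.4, 15.8, 6.9, 13.4.
Cumulative: 2.2, 17.8, 24.2, 40.0, 46.9, 60.3.
The total first reaches 46 DD on day 5.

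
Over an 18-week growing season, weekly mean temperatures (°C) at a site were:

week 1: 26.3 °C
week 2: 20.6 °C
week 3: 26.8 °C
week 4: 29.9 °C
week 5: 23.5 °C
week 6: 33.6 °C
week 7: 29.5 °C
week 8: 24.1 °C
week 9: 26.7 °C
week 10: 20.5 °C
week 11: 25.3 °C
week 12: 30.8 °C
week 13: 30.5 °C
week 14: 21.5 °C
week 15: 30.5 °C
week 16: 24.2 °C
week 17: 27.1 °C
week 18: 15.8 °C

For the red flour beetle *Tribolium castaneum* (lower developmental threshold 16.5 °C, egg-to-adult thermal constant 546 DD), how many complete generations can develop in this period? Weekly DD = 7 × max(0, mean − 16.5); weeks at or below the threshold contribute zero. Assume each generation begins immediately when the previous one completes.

Weekly DD (7 × max(0, T̄ − 16.5)): 68.6, 28.7, 72.1, 93.8, 49.0, 119.7, 91.0, 53.2, 71.4, 28.0, 61.6, 100.1, 98.0, 35.0, 98.0, 53.9, 74.2, 0.0.
Season total = 1196.3 DD.
Complete generations = ⌊1196.3 / 546⌋ = 2.

2 generations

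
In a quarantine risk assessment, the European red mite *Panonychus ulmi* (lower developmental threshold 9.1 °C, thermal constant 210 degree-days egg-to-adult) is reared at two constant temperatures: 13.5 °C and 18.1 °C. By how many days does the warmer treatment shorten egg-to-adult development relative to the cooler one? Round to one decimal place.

24.4 days

At 13.5 °C: 210 / (13.5 − 9.1) = 210 / 4.4 = 47.727 d.
At 18.1 °C: 210 / (18.1 − 9.1) = 210 / 9.0 = 23.333 d.
Difference = |47.727 − 23.333| = 24.394 ≈ 24.4 days.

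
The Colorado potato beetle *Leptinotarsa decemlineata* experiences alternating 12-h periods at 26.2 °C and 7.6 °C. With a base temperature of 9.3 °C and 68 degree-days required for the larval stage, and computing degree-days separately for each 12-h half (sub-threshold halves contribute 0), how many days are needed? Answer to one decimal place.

Day half: max(0, 26.2 − 9.3) × 0.5 = 16.9 × 0.5 = 8.45 DD.
Night half: max(0, 7.6 − 9.3) × 0.5 = 0.0 × 0.5 = 0.00 DD.
Per 24 h: 8.45 DD/day.
Duration = 68 / 8.45 = 8.047 ≈ 8.0 days.

8.0 days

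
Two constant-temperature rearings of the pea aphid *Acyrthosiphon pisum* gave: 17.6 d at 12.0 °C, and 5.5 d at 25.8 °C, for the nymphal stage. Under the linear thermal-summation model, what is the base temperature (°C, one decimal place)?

Linear rate model ⇒ the product D·(T − T_b) is constant across temperatures.
17.6·(12.0 − T_b) = 5.5·(25.8 − T_b)
T_b = (17.6·12.0 − 5.5·25.8) / (17.6 − 5.5) = 69.30 / 12.1 = 5.727 °C ≈ 5.7 °C.

5.7 °C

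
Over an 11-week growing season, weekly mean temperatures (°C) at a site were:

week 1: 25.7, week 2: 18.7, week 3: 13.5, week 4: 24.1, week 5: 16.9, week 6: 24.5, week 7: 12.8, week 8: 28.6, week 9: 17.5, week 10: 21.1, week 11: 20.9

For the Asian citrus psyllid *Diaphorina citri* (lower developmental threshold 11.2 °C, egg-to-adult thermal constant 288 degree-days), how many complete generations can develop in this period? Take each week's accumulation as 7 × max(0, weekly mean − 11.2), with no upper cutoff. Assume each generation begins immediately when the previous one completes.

Weekly DD (7 × max(0, T̄ − 11.2)): 101.5, 52.5, 16.1, 90.3, 39.9, 93.1, 11.2, 121.8, 44.1, 69.3, 67.9.
Season total = 707.7 DD.
Complete generations = ⌊707.7 / 288⌋ = 2.

2 generations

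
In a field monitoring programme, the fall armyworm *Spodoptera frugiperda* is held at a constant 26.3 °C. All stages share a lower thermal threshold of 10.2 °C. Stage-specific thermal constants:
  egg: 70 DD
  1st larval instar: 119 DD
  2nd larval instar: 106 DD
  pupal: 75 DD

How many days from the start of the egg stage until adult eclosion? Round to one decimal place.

23.0 days

Daily accumulation at 26.3 °C = 26.3 − 10.2 = 16.1 DD/day.
Total K = 70 + 119 + 106 + 75 = 370 DD.
Total duration = 370 / 16.1 = 22.981 ≈ 23.0 days.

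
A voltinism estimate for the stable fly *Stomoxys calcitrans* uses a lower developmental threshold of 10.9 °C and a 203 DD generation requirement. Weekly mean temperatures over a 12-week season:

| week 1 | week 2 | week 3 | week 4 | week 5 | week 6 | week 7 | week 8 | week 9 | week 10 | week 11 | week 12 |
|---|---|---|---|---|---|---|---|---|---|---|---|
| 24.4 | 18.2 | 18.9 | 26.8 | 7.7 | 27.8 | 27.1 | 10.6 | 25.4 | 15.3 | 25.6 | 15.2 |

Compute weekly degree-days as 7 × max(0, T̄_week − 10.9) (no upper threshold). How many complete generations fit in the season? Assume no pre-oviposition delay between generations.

3 generations

Weekly DD (7 × max(0, T̄ − 10.9)): 94.5, 51.1, 56.0, 111.3, 0.0, 118.3, 113.4, 0.0, 101.5, 30.8, 102.9, 30.1.
Season total = 809.9 DD.
Complete generations = ⌊809.9 / 203⌋ = 3.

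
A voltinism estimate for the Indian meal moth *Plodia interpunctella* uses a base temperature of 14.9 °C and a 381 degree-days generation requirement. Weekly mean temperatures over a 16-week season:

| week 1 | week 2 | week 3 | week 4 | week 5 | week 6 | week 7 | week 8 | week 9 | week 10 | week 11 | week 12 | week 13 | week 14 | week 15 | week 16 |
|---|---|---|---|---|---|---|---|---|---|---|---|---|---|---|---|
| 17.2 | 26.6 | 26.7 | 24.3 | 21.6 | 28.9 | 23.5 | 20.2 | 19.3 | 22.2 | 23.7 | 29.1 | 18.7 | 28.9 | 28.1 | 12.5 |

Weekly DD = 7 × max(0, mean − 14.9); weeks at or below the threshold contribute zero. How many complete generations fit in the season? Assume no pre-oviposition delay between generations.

2 generations

Weekly DD (7 × max(0, T̄ − 14.9)): 16.1, 81.9, 82.6, 65.8, 46.9, 98.0, 60.2, 37.1, 30.8, 51.1, 61.6, 99.4, 26.6, 98.0, 92.4, 0.0.
Season total = 948.5 DD.
Complete generations = ⌊948.5 / 381⌋ = 2.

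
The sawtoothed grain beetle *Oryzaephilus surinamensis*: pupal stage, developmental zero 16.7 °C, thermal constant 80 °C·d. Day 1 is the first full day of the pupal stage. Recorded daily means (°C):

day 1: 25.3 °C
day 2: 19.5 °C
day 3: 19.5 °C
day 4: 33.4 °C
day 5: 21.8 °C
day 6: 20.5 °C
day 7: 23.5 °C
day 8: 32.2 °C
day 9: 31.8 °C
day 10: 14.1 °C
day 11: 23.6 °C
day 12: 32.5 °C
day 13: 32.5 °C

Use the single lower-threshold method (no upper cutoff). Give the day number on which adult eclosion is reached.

day 11

Daily DD above 16.7 °C: 8.6, 2.8, 2.8, 16.7, 5.1, 3.8, 6.8, 15.5, 15.1, 0.0, 6.9, 15.8, 15.8.
Cumulative: 8.6, 11.4, 14.2, 30.9, 36.0, 39.8, 46.6, 62.1, 77.2, 77.2, 84.1, 99.9, 115.7.
The total first reaches 80 DD on day 11.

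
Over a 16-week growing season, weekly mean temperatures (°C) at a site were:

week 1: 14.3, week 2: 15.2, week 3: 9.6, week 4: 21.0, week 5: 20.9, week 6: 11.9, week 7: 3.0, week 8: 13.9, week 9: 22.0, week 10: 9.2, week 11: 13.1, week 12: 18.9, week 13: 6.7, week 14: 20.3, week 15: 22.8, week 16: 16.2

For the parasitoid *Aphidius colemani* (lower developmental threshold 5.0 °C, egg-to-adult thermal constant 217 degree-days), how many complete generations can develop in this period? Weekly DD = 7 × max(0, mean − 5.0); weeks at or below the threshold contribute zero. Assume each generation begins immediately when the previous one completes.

5 generations

Weekly DD (7 × max(0, T̄ − 5.0)): 65.1, 71.4, 32.2, 112.0, 111.3, 48.3, 0.0, 62.3, 119.0, 29.4, 56.7, 97.3, 11.9, 107.1, 124.6, 78.4.
Season total = 1127.0 DD.
Complete generations = ⌊1127.0 / 217⌋ = 5.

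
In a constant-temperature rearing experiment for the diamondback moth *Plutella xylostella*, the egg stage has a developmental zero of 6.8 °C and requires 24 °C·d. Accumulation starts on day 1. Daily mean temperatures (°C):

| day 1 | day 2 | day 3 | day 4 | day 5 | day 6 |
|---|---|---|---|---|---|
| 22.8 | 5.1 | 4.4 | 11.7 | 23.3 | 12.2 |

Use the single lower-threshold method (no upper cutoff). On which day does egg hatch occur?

Daily DD above 6.8 °C: 16.0, 0.0, 0.0, 4.9, 16.5, 5.4.
Cumulative: 16.0, 16.0, 16.0, 20.9, 37.4, 42.8.
The total first reaches 24 DD on day 5.

day 5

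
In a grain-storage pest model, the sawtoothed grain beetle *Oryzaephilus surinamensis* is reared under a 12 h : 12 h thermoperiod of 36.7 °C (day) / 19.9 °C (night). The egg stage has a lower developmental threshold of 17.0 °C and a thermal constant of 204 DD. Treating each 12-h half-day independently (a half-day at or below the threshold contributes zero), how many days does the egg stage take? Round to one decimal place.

18.1 days

Day half: max(0, 36.7 − 17.0) × 0.5 = 19.7 × 0.5 = 9.85 DD.
Night half: max(0, 19.9 − 17.0) × 0.5 = 2.9 × 0.5 = 1.45 DD.
Per 24 h: 11.30 DD/day.
Duration = 204 / 11.30 = 18.053 ≈ 18.1 days.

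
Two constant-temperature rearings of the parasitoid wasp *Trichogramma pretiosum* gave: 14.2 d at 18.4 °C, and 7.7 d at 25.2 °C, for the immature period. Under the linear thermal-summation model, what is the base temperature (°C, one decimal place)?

10.3 °C

Under the model K = D·(T − T_b), so D₁·(T₁ − T_b) = D₂·(T₂ − T_b).
14.2·(18.4 − T_b) = 7.7·(25.2 − T_b)
T_b = (14.2·18.4 − 7.7·25.2) / (14.2 − 7.7) = 67.24 / 6.5 = 10.345 °C ≈ 10.3 °C.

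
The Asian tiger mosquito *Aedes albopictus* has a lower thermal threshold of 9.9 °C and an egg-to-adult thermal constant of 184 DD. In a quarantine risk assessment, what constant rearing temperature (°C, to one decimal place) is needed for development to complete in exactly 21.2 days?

18.6 °C

Required daily accumulation = 184 / 21.2 = 8.679 DD/day.
T = T_base + 8.679 = 9.9 + 8.679 = 18.579 ≈ 18.6 °C.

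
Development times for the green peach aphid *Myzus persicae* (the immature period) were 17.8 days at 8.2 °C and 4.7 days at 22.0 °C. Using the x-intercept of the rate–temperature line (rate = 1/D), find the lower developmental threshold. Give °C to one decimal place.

3.2 °C

Equal thermal constants: D₁(T₁ − T_b) = D₂(T₂ − T_b).
17.8·(8.2 − T_b) = 4.7·(22.0 − T_b)
T_b = (17.8·8.2 − 4.7·22.0) / (17.8 − 4.7) = 42.56 / 13.1 = 3.249 °C ≈ 3.2 °C.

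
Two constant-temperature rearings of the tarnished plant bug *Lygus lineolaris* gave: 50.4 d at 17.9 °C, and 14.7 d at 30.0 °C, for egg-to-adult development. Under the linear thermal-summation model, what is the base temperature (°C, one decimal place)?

Under the model K = D·(T − T_b), so D₁·(T₁ − T_b) = D₂·(T₂ − T_b).
50.4·(17.9 − T_b) = 14.7·(30.0 − T_b)
T_b = (50.4·17.9 − 14.7·30.0) / (50.4 − 14.7) = 461.16 / 35.7 = 12.918 °C ≈ 12.9 °C.

12.9 °C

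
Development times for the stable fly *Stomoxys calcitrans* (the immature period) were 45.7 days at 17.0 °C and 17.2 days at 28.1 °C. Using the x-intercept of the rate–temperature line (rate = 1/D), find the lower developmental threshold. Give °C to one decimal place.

Equal thermal constants: D₁(T₁ − T_b) = D₂(T₂ − T_b).
45.7·(17.0 − T_b) = 17.2·(28.1 − T_b)
T_b = (45.7·17.0 − 17.2·28.1) / (45.7 − 17.2) = 293.58 / 28.5 = 10.301 °C ≈ 10.3 °C.

10.3 °C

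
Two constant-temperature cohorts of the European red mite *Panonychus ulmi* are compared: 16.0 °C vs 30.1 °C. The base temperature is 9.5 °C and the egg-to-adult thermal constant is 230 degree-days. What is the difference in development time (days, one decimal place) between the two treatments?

At 16.0 °C: 230 / (16.0 − 9.5) = 230 / 6.5 = 35.385 d.
At 30.1 °C: 230 / (30.1 − 9.5) = 230 / 20.6 = 11.165 d.
Difference = |35.385 − 11.165| = 24.220 ≈ 24.2 days.

24.2 days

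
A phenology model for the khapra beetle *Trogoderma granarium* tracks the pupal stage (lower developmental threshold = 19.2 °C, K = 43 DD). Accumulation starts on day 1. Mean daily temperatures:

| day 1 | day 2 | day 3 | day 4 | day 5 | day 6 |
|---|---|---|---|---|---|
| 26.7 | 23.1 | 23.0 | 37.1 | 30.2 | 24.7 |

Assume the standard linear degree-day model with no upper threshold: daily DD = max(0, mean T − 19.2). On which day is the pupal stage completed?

Daily DD above 19.2 °C: 7.5, 3.9, 3.8, 17.9, 11.0, 5.5.
Cumulative: 7.5, 11.4, 15.2, 33.1, 44.1, 49.6.
The total first reaches 43 DD on day 5.

day 5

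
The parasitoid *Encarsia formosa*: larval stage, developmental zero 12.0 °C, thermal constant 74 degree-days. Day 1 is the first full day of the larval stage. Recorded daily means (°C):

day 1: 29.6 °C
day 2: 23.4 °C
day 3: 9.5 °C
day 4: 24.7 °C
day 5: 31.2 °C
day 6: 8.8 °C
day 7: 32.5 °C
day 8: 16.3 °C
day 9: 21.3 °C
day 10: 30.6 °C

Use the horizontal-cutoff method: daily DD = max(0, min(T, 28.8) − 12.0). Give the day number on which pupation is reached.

day 7

Daily DD above 12.0 °C (capped at 16.8): 16.8, 11.4, 0.0, 12.7, 16.8, 0.0, 16.8, 4.3, 9.3, 16.8.
Cumulative: 16.8, 28.2, 28.2, 40.9, 57.7, 57.7, 74.5, 78.8, 88.1, 104.9.
The total first reaches 74 DD on day 7.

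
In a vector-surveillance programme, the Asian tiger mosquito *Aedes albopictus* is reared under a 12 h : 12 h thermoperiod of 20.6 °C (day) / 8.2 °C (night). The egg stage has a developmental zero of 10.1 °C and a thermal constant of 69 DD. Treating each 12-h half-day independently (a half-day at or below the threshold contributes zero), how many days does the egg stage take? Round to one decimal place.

13.1 days

Day half: max(0, 20.6 − 10.1) × 0.5 = 10.5 × 0.5 = 5.25 DD.
Night half: max(0, 8.2 − 10.1) × 0.5 = 0.0 × 0.5 = 0.00 DD.
Per 24 h: 5.25 DD/day.
Duration = 69 / 5.25 = 13.143 ≈ 13.1 days.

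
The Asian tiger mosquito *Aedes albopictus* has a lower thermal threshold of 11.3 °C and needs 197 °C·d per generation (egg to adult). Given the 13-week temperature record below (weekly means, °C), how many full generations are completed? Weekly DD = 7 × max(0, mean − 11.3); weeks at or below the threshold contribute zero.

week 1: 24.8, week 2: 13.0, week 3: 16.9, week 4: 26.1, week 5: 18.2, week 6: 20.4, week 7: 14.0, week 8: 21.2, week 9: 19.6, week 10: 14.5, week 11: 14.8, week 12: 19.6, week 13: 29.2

Weekly DD (7 × max(0, T̄ − 11.3)): 94.5, 11.9, 39.2, 103.6, 48.3, 63.7, 18.9, 69.3, 58.1, 22.4, 24.5, 58.1, 125.3.
Season total = 737.8 DD.
Complete generations = ⌊737.8 / 197⌋ = 3.

3 generations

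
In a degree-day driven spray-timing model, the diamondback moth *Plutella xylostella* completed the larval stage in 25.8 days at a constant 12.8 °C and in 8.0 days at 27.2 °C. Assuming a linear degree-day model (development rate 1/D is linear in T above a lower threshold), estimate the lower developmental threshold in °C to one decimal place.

Linear rate model ⇒ the product D·(T − T_b) is constant across temperatures.
25.8·(12.8 − T_b) = 8.0·(27.2 − T_b)
T_b = (25.8·12.8 − 8.0·27.2) / (25.8 − 8.0) = 112.64 / 17.8 = 6.328 °C ≈ 6.3 °C.

6.3 °C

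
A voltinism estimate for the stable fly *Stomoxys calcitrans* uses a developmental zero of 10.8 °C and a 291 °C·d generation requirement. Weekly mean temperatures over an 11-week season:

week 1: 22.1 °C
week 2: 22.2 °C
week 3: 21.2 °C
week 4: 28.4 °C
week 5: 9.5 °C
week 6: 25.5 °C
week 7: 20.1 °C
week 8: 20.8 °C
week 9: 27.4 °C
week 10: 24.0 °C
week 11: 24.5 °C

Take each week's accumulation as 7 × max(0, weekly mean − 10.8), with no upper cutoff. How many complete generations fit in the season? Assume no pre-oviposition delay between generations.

3 generations

Weekly DD (7 × max(0, T̄ − 10.8)): 79.1, 79.8, 72.8, 123.2, 0.0, 102.9, 65.1, 70.0, 116.2, 92.4, 95.9.
Season total = 897.4 DD.
Complete generations = ⌊897.4 / 291⌋ = 3.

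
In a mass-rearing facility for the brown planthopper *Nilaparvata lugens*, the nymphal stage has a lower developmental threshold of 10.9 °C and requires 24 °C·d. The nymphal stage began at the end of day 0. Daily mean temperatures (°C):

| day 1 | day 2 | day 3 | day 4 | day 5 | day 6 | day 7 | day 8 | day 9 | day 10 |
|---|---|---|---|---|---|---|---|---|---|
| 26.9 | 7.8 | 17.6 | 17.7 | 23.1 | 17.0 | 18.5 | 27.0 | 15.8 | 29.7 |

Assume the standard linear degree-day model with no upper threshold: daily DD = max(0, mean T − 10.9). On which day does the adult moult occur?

day 4

Daily DD above 10.9 °C: 16.0, 0.0, 6.7, 6.8, 12.2, 6.1, 7.6, 16.1, 4.9, 18.8.
Cumulative: 16.0, 16.0, 22.7, 29.5, 41.7, 47.8, 55.4, 71.5, 76.4, 95.2.
The total first reaches 24 DD on day 4.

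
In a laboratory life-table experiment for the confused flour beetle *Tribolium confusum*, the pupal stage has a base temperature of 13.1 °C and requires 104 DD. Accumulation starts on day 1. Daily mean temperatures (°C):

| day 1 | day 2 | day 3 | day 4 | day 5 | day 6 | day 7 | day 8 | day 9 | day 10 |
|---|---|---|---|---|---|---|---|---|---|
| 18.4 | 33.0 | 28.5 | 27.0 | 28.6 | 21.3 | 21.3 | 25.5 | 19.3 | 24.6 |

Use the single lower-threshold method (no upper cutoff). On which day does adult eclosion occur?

day 9

Daily DD above 13.1 °C: 5.3, 19.9, 15.4, 13.9, 15.5, 8.2, 8.2, 12.4, 6.2, 11.5.
Cumulative: 5.3, 25.2, 40.6, 54.5, 70.0, 78.2, 86.4, 98.8, 105.0, 116.5.
The total first reaches 104 DD on day 9.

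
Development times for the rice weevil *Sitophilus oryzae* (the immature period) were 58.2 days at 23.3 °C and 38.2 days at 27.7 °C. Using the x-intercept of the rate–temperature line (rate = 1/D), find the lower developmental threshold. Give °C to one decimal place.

Linear rate model ⇒ the product D·(T − T_b) is constant across temperatures.
58.2·(23.3 − T_b) = 38.2·(27.7 − T_b)
T_b = (58.2·23.3 − 38.2·27.7) / (58.2 − 38.2) = 297.92 / 20.0 = 14.896 °C ≈ 14.9 °C.

14.9 °C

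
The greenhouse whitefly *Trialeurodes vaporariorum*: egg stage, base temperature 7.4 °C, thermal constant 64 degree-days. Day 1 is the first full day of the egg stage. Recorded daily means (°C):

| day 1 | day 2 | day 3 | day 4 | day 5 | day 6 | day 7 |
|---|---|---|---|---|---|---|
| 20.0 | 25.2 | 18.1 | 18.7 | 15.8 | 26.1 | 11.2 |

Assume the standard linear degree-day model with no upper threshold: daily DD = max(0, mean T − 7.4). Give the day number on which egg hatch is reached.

day 6

Daily DD above 7.4 °C: 12.6, 17.8, 10.7, 11.3, 8.4, 18.7, 3.8.
Cumulative: 12.6, 30.4, 41.1, 52.4, 60.8, 79.5, 83.3.
The total first reaches 64 DD on day 6.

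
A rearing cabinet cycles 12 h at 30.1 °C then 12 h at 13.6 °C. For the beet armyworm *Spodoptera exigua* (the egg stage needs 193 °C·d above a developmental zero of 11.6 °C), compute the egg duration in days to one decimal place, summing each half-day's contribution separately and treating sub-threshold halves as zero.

Day half: max(0, 30.1 − 11.6) × 0.5 = 18.5 × 0.5 = 9.25 DD.
Night half: max(0, 13.6 − 11.6) × 0.5 = 2.0 × 0.5 = 1.00 DD.
Per 24 h: 10.25 DD/day.
Duration = 193 / 10.25 = 18.829 ≈ 18.8 days.

18.8 days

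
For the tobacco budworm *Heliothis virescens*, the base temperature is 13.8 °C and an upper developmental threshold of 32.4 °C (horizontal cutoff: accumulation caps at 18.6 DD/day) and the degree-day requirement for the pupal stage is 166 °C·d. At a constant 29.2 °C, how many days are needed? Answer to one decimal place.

10.8 days

Daily accumulation = 29.2 − 13.8 = 15.4 DD/day.
Duration = 166 / 15.4 = 10.779 ≈ 10.8 days.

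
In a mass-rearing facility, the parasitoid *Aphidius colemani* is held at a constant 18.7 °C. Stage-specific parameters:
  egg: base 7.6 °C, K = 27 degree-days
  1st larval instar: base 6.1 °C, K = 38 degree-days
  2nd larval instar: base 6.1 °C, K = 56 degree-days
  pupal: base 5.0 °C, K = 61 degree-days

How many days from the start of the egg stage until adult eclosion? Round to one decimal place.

egg: 27 / (18.7 − 7.6) = 27 / 11.1 = 2.432 d.
1st larval instar: 38 / (18.7 − 6.1) = 38 / 12.6 = 3.016 d.
2nd larval instar: 56 / (18.7 − 6.1) = 56 / 12.6 = 4.444 d.
pupal: 61 / (18.7 − 5.0) = 61 / 13.7 = 4.453 d.
Sum = 14.345 ≈ 14.3 days.

14.3 days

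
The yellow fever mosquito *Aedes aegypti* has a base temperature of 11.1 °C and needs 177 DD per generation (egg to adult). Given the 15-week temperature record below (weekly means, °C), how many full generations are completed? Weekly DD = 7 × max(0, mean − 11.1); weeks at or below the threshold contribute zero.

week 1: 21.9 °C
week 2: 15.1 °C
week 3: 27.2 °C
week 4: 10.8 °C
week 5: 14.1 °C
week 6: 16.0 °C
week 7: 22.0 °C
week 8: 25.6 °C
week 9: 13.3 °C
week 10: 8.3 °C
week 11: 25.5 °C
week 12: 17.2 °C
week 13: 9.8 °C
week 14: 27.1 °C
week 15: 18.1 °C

Weekly DD (7 × max(0, T̄ − 11.1)): 75.6, 28.0, 112.7, 0.0, 21.0, 34.3, 76.3, 101.5, 15.4, 0.0, 100.8, 42.7, 0.0, 112.0, 49.0.
Season total = 769.3 DD.
Complete generations = ⌊769.3 / 177⌋ = 4.

4 generations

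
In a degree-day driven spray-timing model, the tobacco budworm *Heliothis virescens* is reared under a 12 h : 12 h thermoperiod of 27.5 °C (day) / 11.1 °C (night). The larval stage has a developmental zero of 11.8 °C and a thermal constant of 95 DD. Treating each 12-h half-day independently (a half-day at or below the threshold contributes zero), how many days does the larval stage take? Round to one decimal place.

Day half: max(0, 27.5 − 11.8) × 0.5 = 15.7 × 0.5 = 7.85 DD.
Night half: max(0, 11.1 − 11.8) × 0.5 = 0.0 × 0.5 = 0.00 DD.
Per 24 h: 7.85 DD/day.
Duration = 95 / 7.85 = 12.102 ≈ 12.1 days.

12.1 days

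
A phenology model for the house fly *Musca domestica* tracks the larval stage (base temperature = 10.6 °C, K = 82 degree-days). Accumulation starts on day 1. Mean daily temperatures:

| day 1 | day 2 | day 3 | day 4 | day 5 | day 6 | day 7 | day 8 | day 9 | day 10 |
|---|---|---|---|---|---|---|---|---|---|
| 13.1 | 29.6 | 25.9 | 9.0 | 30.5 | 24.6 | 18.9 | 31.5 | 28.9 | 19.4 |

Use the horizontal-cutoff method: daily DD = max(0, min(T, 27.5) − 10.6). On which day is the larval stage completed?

day 8

Daily DD above 10.6 °C (capped at 16.9): 2.5, 16.9, 15.3, 0.0, 16.9, 14.0, 8.3, 16.9, 16.9, 8.8.
Cumulative: 2.5, 19.4, 34.7, 34.7, 51.6, 65.6, 73.9, 90.8, 107.7, 116.5.
The total first reaches 82 DD on day 8.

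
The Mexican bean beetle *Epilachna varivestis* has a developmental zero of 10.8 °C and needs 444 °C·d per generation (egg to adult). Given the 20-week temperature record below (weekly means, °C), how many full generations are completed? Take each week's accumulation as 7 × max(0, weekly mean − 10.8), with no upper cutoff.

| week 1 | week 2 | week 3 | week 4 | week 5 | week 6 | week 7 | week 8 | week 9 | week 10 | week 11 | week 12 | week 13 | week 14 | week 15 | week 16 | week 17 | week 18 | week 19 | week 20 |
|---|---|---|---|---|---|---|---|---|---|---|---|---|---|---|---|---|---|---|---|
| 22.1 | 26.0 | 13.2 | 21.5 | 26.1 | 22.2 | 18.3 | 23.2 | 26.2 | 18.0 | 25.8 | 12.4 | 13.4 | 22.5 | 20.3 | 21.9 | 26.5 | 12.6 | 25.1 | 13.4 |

3 generations

Weekly DD (7 × max(0, T̄ − 10.8)): 79.1, 106.4, 16.8, 74.9, 107.1, 79.8, 52.5, 86.8, 107.8, 50.4, 105.0, 11.2, 18.2, 81.9, 66.5, 77.7, 109.9, 12.6, 100.1, 18.2.
Season total = 1362.9 DD.
Complete generations = ⌊1362.9 / 444⌋ = 3.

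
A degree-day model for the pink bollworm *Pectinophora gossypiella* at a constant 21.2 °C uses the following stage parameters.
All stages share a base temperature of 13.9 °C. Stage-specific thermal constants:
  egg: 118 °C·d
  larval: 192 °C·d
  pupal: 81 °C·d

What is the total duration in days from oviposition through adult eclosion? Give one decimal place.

Daily accumulation at 21.2 °C = 21.2 − 13.9 = 7.3 DD/day.
Total K = 118 + 192 + 81 = 391 DD.
Total duration = 391 / 7.3 = 53.562 ≈ 53.6 days.

53.6 days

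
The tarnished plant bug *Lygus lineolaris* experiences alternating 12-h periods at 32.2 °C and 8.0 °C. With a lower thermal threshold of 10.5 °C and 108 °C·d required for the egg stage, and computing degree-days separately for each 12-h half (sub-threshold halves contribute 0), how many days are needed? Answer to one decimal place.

Day half: max(0, 32.2 − 10.5) × 0.5 = 21.7 × 0.5 = 10.85 DD.
Night half: max(0, 8.0 − 10.5) × 0.5 = 0.0 × 0.5 = 0.00 DD.
Per 24 h: 10.85 DD/day.
Duration = 108 / 10.85 = 9.954 ≈ 10.0 days.

10.0 days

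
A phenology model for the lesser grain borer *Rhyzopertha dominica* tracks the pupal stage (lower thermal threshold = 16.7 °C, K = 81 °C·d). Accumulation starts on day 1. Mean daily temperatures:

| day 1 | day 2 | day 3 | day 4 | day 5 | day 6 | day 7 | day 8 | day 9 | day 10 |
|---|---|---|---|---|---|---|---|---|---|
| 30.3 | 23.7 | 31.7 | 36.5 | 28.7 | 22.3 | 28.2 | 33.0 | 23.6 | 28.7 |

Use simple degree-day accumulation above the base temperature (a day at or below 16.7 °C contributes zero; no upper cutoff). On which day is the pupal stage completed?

Daily DD above 16.7 °C: 13.6, 7.0, 15.0, 19.8, 12.0, 5.6, 11.5, 16.3, 6.9, 12.0.
Cumulative: 13.6, 20.6, 35.6, 55.4, 67.4, 73.0, 84.5, 100.8, 107.7, 119.7.
The total first reaches 81 DD on day 7.

day 7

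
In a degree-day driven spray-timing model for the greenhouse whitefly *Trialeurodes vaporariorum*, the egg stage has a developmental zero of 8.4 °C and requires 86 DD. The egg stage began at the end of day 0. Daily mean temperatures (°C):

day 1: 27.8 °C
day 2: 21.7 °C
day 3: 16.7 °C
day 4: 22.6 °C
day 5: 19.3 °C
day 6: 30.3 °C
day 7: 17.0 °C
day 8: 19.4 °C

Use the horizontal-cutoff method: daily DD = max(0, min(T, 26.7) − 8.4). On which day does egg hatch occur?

day 7

Daily DD above 8.4 °C (capped at 18.3): 18.3, 13.3, 8.3, 14.2, 10.9, 18.3, 8.6, 11.0.
Cumulative: 18.3, 31.6, 39.9, 54.1, 65.0, 83.3, 91.9, 102.9.
The total first reaches 86 DD on day 7.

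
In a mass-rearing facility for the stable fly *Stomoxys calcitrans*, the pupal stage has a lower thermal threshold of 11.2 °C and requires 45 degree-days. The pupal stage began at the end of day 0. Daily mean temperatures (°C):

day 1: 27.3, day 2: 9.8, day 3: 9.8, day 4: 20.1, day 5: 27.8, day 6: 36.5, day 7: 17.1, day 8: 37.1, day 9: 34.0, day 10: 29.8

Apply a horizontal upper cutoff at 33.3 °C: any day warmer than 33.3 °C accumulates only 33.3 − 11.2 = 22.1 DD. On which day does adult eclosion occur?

Daily DD above 11.2 °C (capped at 22.1): 16.1, 0.0, 0.0, 8.9, 16.6, 22.1, 5.9, 22.1, 22.1, 18.6.
Cumulative: 16.1, 16.1, 16.1, 25.0, 41.6, 63.7, 69.6, 91.7, 113.8, 132.4.
The total first reaches 45 DD on day 6.

day 6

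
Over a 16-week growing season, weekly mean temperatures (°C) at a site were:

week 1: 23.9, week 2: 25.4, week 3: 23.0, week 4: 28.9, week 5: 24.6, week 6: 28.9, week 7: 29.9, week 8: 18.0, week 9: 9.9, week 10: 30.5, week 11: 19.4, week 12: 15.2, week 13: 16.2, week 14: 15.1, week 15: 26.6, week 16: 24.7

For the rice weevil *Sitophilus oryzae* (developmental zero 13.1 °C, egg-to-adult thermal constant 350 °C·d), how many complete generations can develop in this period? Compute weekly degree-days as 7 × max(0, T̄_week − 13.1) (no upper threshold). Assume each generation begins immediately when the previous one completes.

Weekly DD (7 × max(0, T̄ − 13.1)): 75.6, 86.1, 69.3, 110.6, 80.5, 110.6, 117.6, 34.3, 0.0, 121.8, 44.1, 14.7, 21.7, 14.0, 94.5, 81.2.
Season total = 1076.6 DD.
Complete generations = ⌊1076.6 / 350⌋ = 3.

3 generations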